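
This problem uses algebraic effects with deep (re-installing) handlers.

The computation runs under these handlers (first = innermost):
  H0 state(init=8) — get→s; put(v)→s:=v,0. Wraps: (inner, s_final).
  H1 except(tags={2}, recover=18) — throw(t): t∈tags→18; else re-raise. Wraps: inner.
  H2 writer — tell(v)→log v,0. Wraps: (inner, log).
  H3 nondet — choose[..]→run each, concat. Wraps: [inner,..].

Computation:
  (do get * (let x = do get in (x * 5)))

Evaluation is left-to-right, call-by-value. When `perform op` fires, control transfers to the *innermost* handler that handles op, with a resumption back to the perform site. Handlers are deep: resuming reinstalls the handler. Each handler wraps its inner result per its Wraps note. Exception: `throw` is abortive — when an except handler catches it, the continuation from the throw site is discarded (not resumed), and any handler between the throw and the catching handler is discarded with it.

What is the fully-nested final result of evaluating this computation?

Step-by-step:
get @ H0 ⇒ 8
get @ H0 ⇒ 8
H0 returns (320, 8)
H1 returns (320, 8)
H2 returns ((320, 8), ())
H3 returns [((320, 8), ())]
= [((320, 8), ())]

Answer: [((320, 8), ())]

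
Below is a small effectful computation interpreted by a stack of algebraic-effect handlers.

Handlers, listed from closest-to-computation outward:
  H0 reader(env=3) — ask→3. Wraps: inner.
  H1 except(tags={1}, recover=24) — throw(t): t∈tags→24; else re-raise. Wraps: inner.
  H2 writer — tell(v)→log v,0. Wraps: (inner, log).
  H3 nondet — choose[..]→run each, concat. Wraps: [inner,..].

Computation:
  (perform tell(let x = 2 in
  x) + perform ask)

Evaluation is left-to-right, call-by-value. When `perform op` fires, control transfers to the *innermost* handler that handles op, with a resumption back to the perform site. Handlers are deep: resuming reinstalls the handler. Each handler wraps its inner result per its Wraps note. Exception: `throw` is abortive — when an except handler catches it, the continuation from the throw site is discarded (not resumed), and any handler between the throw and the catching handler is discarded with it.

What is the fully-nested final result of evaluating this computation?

Working:
tell(2) @ H2 ⇒ log+=2
ask @ H0 ⇒ 3
H0 returns 3
H1 returns 3
H2 returns (3, (2))
H3 returns [(3, (2))]
= [(3, (2))]

Answer: [(3, (2))]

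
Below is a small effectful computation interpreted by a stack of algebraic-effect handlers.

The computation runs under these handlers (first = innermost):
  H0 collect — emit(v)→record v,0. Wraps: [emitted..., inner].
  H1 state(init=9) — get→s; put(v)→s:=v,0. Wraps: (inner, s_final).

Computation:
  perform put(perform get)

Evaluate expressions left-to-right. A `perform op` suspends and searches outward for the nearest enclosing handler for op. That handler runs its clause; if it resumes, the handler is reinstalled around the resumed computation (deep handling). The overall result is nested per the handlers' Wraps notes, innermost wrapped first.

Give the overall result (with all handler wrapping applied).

Answer: ([0], 9)

Evaluation trace:
get @ H1 ⇒ 9
put(9) @ H1 ⇒ s:=9
H0 returns [0]
H1 returns ([0], 9)
= ([0], 9)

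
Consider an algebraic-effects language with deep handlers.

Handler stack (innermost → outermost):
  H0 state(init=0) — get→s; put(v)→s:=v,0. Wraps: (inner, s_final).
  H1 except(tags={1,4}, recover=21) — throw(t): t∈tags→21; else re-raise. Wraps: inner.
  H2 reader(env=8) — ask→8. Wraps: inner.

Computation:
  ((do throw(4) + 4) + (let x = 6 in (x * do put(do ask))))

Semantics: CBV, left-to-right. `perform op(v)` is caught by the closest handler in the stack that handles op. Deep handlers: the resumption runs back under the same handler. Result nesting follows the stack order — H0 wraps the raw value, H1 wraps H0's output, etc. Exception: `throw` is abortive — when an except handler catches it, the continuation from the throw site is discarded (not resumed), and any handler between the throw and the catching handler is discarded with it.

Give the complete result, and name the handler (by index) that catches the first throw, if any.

Step-by-step:
throw(4) @ H1 caught ⇒ 21
H2 returns 21
= 21

Answer: 21 ; first throw caught by: H1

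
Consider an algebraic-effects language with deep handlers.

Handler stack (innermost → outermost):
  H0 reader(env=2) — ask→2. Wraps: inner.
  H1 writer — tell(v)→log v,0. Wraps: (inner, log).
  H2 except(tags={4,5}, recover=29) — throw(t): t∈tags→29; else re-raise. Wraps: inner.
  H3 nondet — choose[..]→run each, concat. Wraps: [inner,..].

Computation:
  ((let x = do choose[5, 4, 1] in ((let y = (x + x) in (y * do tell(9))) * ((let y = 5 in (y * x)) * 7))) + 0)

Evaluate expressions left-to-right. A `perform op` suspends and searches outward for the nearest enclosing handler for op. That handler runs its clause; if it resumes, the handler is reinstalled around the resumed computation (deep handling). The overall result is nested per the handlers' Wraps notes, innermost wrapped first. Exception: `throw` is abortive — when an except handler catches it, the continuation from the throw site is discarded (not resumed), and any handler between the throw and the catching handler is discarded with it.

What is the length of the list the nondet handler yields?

Answer: 3

Working:
choose[5, 4, 1] @ H3
  branch[0] choose=5:
    tell(9) @ H1 ⇒ log+=9
    H0 returns 0
    H1 returns (0, (9))
    H2 returns (0, (9))
    H3 returns [(0, (9))]
  branch[1] choose=4:
    tell(9) @ H1 ⇒ log+=9
    H0 returns 0
    H1 returns (0, (9))
    H2 returns (0, (9))
    H3 returns [(0, (9))]
  branch[2] choose=1:
    tell(9) @ H1 ⇒ log+=9
    H0 returns 0
    H1 returns (0, (9))
    H2 returns (0, (9))
    H3 returns [(0, (9))]
= [(0, (9)), (0, (9)), (0, (9))]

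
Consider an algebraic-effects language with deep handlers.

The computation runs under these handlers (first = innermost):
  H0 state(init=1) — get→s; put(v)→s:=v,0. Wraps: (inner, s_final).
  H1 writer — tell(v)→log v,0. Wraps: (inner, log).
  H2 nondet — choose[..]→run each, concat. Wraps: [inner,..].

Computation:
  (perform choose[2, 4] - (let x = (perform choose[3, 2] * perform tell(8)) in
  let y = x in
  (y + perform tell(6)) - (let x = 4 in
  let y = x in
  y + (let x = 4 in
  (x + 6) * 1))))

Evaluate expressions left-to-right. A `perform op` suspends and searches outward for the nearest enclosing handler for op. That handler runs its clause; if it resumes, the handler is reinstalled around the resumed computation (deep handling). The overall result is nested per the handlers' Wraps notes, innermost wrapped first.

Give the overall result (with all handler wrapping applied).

Answer: [((16, 1), (8, 6)), ((16, 1), (8, 6)), ((18, 1), (8, 6)), ((18, 1), (8, 6))]

Evaluation trace:
choose[2, 4] @ H2
  branch[0] choose=2:
    choose[3, 2] @ H2
      branch[0] choose=3:
        tell(8) @ H1 ⇒ log+=8
        tell(6) @ H1 ⇒ log+=6
        H0 returns (16, 1)
        H1 returns ((16, 1), (8, 6))
        H2 returns [((16, 1), (8, 6))]
      branch[1] choose=2:
        tell(8) @ H1 ⇒ log+=8
        tell(6) @ H1 ⇒ log+=6
        H0 returns (16, 1)
        H1 returns ((16, 1), (8, 6))
        H2 returns [((16, 1), (8, 6))]
  branch[1] choose=4:
    choose[3, 2] @ H2
      branch[0] choose=3:
        tell(8) @ H1 ⇒ log+=8
        tell(6) @ H1 ⇒ log+=6
        H0 returns (18, 1)
        H1 returns ((18, 1), (8, 6))
        H2 returns [((18, 1), (8, 6))]
      branch[1] choose=2:
        tell(8) @ H1 ⇒ log+=8
        tell(6) @ H1 ⇒ log+=6
        H0 returns (18, 1)
        H1 returns ((18, 1), (8, 6))
        H2 returns [((18, 1), (8, 6))]
= [((16, 1), (8, 6)), ((16, 1), (8, 6)), ((18, 1), (8, 6)), ((18, 1), (8, 6))]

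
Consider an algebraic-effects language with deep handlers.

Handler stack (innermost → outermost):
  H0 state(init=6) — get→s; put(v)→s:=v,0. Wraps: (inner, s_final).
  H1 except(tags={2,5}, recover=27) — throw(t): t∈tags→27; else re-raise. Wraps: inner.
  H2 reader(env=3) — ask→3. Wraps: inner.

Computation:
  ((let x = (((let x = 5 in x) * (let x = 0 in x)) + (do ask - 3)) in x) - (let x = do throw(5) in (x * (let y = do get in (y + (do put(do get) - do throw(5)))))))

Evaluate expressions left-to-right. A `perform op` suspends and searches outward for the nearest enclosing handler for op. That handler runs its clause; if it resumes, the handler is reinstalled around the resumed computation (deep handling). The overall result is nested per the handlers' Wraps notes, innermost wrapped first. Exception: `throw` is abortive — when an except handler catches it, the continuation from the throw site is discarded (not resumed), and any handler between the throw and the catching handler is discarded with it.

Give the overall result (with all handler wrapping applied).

Answer: 27

Evaluation trace:
ask @ H2 ⇒ 3
throw(5) @ H1 caught ⇒ 27
H2 returns 27
= 27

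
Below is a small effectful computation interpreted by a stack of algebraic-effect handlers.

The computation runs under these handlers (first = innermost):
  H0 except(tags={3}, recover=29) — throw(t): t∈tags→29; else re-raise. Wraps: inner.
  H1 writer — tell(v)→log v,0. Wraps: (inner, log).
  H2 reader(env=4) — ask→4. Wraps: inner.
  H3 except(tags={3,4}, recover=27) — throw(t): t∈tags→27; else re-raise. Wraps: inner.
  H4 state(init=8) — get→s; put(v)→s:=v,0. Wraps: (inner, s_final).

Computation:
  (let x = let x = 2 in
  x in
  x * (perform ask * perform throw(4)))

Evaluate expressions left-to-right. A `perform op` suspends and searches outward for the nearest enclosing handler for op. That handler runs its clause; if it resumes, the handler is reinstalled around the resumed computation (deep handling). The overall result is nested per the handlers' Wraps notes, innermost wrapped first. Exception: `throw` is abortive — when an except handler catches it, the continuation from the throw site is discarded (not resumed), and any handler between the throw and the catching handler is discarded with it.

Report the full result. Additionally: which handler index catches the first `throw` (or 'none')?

Answer: (27, 8) ; first throw caught by: H3

Evaluation trace:
ask @ H2 ⇒ 4
throw(4) @ H0 re-raised
throw(4) @ H3 caught ⇒ 27
H4 returns (27, 8)
= (27, 8)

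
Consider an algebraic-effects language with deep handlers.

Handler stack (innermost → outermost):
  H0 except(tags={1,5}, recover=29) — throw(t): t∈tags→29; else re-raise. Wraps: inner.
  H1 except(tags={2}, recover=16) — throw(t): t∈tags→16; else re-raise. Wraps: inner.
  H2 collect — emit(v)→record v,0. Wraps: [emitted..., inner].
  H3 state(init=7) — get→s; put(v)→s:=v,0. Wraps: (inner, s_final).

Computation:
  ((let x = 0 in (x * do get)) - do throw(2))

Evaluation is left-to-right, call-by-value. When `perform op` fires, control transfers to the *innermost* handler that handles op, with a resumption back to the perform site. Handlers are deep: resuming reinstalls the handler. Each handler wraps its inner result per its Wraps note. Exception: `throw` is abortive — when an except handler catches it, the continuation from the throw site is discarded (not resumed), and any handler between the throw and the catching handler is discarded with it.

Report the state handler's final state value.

Answer: 7

Step-by-step:
get @ H3 ⇒ 7
throw(2) @ H0 re-raised
throw(2) @ H1 caught ⇒ 16
H2 returns [16]
H3 returns ([16], 7)
= ([16], 7)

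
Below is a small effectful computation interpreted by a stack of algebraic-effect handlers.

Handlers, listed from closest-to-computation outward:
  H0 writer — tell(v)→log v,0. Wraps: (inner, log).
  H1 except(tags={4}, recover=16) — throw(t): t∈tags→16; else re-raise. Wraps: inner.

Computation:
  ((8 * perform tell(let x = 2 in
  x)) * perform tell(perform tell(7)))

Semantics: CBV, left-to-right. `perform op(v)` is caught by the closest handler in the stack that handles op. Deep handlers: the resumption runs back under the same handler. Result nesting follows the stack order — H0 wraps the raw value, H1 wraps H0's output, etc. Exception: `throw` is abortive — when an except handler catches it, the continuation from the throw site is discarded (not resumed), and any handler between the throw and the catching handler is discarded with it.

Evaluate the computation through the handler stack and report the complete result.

Working:
tell(2) @ H0 ⇒ log+=2
tell(7) @ H0 ⇒ log+=7
tell(0) @ H0 ⇒ log+=0
H0 returns (0, (2, 7, 0))
H1 returns (0, (2, 7, 0))
= (0, (2, 7, 0))

Answer: (0, (2, 7, 0))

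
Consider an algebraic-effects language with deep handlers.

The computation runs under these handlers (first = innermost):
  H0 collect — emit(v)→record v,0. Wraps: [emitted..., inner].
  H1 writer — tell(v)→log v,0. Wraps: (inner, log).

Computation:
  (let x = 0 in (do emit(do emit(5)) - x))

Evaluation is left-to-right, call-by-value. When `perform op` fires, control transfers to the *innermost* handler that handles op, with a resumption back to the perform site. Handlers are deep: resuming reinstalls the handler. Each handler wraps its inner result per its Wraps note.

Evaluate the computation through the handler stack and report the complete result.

Answer: ([5, 0, 0], ())

Working:
emit(5) @ H0 ⇒ out+=5
emit(0) @ H0 ⇒ out+=0
H0 returns [5, 0, 0]
H1 returns ([5, 0, 0], ())
= ([5, 0, 0], ())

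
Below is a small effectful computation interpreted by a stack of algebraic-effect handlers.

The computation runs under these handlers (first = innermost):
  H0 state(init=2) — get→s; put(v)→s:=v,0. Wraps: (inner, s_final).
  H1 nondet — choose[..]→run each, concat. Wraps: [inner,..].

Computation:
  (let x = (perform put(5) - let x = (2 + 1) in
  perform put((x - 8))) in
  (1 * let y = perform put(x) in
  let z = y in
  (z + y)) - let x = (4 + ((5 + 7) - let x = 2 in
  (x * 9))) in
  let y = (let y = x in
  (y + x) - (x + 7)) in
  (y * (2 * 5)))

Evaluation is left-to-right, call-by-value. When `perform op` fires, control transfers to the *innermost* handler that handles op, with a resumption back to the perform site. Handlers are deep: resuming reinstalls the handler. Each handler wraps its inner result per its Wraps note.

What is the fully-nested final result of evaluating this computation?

Evaluation trace:
put(5) @ H0 ⇒ s:=5
put(-5) @ H0 ⇒ s:=-5
put(0) @ H0 ⇒ s:=0
H0 returns (90, 0)
H1 returns [(90, 0)]
= [(90, 0)]

Answer: [(90, 0)]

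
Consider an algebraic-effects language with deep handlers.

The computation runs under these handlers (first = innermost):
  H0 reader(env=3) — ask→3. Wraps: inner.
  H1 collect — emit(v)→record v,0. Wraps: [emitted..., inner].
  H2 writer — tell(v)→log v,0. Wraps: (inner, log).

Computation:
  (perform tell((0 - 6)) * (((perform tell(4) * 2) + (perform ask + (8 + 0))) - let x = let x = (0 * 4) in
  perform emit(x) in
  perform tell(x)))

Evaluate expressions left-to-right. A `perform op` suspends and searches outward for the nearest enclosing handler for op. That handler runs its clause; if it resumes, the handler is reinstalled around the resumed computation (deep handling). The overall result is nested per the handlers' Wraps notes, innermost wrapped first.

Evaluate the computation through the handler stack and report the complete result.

Working:
tell(-6) @ H2 ⇒ log+=-6
tell(4) @ H2 ⇒ log+=4
ask @ H0 ⇒ 3
emit(0) @ H1 ⇒ out+=0
tell(0) @ H2 ⇒ log+=0
H0 returns 0
H1 returns [0, 0]
H2 returns ([0, 0], (-6, 4, 0))
= ([0, 0], (-6, 4, 0))

Answer: ([0, 0], (-6, 4, 0))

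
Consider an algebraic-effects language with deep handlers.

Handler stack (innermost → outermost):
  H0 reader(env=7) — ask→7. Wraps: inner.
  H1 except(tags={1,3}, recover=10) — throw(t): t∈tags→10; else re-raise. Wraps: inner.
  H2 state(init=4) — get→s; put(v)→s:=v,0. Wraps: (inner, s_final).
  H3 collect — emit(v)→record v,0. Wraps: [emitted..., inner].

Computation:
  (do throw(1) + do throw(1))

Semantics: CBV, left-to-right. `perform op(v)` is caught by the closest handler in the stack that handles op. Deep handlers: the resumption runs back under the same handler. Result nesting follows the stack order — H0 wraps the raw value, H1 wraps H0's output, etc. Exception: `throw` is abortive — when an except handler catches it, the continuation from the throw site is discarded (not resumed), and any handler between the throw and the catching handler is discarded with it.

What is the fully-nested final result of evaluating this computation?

Working:
throw(1) @ H1 caught ⇒ 10
H2 returns (10, 4)
H3 returns [(10, 4)]
= [(10, 4)]

Answer: [(10, 4)]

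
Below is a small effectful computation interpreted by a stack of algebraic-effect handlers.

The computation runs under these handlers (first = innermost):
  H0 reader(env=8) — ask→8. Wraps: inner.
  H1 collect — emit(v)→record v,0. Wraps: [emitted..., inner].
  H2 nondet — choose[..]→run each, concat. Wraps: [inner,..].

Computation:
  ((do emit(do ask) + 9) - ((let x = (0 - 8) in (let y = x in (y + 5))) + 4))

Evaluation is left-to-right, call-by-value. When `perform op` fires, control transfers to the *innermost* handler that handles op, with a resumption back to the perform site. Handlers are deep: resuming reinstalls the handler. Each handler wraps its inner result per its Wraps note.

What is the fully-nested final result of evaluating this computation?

Answer: [[8, 8]]

Step-by-step:
ask @ H0 ⇒ 8
emit(8) @ H1 ⇒ out+=8
H0 returns 8
H1 returns [8, 8]
H2 returns [[8, 8]]
= [[8, 8]]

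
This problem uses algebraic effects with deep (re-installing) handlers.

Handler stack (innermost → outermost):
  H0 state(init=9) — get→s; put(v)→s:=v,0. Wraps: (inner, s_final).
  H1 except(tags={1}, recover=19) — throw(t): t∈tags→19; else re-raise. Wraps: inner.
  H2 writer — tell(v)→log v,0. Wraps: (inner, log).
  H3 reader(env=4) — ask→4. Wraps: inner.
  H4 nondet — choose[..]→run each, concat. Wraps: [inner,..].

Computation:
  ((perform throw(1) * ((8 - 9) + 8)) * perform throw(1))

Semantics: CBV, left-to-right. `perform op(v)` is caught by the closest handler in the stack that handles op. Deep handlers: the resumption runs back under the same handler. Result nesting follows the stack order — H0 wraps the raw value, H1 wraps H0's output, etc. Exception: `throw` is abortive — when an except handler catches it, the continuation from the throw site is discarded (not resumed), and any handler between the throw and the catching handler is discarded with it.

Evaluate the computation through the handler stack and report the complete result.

Step-by-step:
throw(1) @ H1 caught ⇒ 19
H2 returns (19, ())
H3 returns (19, ())
H4 returns [(19, ())]
= [(19, ())]

Answer: [(19, ())]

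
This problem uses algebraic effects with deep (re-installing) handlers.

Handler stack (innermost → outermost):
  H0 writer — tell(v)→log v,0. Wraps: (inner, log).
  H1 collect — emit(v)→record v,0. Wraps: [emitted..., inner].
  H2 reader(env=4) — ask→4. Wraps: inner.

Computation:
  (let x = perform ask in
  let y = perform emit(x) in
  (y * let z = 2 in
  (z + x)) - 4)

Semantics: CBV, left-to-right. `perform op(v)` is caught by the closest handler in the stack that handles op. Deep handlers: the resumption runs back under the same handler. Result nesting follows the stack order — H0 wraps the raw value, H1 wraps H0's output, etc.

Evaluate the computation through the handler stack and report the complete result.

Answer: [4, (-4, ())]

Working:
ask @ H2 ⇒ 4
emit(4) @ H1 ⇒ out+=4
H0 returns (-4, ())
H1 returns [4, (-4, ())]
H2 returns [4, (-4, ())]
= [4, (-4, ())]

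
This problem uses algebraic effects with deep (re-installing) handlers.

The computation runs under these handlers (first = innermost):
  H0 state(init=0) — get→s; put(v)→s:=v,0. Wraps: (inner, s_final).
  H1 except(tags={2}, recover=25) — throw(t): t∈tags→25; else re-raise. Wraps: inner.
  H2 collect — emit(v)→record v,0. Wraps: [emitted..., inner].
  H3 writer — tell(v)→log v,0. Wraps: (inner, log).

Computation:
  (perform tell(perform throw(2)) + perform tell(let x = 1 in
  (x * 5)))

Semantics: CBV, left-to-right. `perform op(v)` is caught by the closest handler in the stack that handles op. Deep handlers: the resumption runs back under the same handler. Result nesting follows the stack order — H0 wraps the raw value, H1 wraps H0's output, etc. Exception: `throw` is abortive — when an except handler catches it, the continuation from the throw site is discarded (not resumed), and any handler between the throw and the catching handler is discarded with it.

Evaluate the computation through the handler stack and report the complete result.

Answer: ([25], ())

Evaluation trace:
throw(2) @ H1 caught ⇒ 25
H2 returns [25]
H3 returns ([25], ())
= ([25], ())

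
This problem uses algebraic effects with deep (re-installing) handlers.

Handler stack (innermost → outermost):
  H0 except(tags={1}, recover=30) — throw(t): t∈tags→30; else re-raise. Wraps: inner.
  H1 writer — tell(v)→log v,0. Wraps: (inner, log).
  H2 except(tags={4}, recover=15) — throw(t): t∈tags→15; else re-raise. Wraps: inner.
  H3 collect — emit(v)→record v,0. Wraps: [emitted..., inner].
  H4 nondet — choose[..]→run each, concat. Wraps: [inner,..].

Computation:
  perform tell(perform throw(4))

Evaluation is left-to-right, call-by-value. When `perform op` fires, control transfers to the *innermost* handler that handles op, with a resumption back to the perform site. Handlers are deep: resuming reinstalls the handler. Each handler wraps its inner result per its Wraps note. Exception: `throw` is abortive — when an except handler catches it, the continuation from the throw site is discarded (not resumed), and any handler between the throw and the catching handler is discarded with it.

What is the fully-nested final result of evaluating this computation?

Answer: [[15]]

Evaluation trace:
throw(4) @ H0 re-raised
throw(4) @ H2 caught ⇒ 15
H3 returns [15]
H4 returns [[15]]
= [[15]]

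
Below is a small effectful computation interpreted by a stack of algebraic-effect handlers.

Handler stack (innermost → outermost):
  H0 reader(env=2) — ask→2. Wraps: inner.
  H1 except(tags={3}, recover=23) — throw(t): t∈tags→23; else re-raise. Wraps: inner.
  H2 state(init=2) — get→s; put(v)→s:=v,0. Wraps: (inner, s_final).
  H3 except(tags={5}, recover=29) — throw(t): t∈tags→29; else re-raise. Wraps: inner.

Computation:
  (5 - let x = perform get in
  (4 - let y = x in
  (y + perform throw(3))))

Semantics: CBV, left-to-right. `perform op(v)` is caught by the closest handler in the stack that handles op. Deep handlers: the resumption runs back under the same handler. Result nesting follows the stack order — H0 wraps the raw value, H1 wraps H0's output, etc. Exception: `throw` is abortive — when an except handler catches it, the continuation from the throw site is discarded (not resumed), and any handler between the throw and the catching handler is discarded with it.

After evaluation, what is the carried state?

Answer: 2

Step-by-step:
get @ H2 ⇒ 2
throw(3) @ H1 caught ⇒ 23
H2 returns (23, 2)
H3 returns (23, 2)
= (23, 2)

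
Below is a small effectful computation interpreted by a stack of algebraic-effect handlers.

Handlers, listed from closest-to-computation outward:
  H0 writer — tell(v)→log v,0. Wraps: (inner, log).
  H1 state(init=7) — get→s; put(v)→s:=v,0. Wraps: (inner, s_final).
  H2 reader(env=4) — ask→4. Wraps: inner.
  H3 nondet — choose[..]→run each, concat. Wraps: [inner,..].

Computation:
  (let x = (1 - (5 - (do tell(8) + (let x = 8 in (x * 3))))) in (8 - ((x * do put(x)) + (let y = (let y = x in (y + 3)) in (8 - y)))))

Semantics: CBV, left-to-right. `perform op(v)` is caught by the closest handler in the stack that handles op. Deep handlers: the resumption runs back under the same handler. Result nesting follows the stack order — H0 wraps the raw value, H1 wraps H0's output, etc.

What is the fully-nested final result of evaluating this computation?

Answer: [((23, (8)), 20)]

Step-by-step:
tell(8) @ H0 ⇒ log+=8
put(20) @ H1 ⇒ s:=20
H0 returns (23, (8))
H1 returns ((23, (8)), 20)
H2 returns ((23, (8)), 20)
H3 returns [((23, (8)), 20)]
= [((23, (8)), 20)]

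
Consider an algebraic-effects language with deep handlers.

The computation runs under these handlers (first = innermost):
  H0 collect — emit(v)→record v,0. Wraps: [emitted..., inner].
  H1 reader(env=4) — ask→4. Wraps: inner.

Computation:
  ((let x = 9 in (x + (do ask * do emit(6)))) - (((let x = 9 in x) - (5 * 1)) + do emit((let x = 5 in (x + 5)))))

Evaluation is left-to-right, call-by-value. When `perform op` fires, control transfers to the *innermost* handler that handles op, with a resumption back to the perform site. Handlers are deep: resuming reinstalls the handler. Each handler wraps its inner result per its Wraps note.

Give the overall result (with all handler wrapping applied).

Answer: [6, 10, 5]

Step-by-step:
ask @ H1 ⇒ 4
emit(6) @ H0 ⇒ out+=6
emit(10) @ H0 ⇒ out+=10
H0 returns [6, 10, 5]
H1 returns [6, 10, 5]
= [6, 10, 5]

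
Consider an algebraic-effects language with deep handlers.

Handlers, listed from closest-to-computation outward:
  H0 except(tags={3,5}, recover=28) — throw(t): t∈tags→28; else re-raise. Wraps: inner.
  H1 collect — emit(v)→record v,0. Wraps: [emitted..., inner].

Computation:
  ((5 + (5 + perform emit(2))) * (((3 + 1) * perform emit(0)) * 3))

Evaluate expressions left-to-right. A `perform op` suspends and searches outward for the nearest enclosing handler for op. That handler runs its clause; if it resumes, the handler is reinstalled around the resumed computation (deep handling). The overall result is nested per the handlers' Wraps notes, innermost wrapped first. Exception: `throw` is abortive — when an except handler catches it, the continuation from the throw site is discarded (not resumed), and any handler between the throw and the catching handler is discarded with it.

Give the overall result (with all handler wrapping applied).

Answer: [2, 0, 0]

Working:
emit(2) @ H1 ⇒ out+=2
emit(0) @ H1 ⇒ out+=0
H0 returns 0
H1 returns [2, 0, 0]
= [2, 0, 0]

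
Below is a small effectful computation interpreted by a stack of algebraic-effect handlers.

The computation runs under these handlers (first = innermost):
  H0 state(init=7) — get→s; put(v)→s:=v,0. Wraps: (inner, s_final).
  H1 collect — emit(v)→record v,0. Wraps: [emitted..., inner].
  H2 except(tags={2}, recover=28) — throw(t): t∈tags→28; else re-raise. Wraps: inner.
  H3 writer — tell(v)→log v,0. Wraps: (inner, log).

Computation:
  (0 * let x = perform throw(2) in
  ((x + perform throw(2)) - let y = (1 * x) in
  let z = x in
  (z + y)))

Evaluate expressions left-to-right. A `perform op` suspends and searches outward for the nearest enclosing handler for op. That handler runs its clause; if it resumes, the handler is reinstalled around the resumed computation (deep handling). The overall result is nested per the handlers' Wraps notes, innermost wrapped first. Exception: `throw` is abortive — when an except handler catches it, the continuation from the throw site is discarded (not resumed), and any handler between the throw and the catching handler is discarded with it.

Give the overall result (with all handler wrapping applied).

Evaluation trace:
throw(2) @ H2 caught ⇒ 28
H3 returns (28, ())
= (28, ())

Answer: (28, ())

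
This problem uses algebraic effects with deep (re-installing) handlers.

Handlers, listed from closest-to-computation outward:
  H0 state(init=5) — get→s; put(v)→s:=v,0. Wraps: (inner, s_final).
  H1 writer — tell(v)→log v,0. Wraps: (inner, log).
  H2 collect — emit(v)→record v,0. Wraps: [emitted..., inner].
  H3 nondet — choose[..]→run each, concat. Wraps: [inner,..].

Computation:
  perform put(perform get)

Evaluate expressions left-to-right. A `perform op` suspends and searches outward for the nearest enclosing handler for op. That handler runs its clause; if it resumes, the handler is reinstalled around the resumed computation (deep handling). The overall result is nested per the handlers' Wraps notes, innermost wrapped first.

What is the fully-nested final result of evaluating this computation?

Answer: [[((0, 5), ())]]

Evaluation trace:
get @ H0 ⇒ 5
put(5) @ H0 ⇒ s:=5
H0 returns (0, 5)
H1 returns ((0, 5), ())
H2 returns [((0, 5), ())]
H3 returns [[((0, 5), ())]]
= [[((0, 5), ())]]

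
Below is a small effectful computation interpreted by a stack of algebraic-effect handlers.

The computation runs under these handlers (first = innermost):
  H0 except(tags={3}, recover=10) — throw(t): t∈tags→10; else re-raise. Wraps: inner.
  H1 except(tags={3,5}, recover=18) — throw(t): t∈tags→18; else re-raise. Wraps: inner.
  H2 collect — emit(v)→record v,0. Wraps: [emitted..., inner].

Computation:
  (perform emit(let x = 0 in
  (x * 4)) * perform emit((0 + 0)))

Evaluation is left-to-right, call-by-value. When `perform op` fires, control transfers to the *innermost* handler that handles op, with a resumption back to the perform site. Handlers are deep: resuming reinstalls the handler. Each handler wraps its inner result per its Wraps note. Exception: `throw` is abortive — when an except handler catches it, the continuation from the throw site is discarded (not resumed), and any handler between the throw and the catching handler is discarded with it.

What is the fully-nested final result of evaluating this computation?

Step-by-step:
emit(0) @ H2 ⇒ out+=0
emit(0) @ H2 ⇒ out+=0
H0 returns 0
H1 returns 0
H2 returns [0, 0, 0]
= [0, 0, 0]

Answer: [0, 0, 0]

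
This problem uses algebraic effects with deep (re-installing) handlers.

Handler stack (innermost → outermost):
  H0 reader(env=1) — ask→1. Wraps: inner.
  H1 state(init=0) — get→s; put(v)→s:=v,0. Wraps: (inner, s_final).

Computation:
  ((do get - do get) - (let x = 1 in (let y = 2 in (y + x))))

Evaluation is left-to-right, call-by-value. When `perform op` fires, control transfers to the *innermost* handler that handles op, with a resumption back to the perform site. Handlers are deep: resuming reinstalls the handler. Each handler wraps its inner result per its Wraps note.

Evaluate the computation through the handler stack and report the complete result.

Answer: (-3, 0)

Step-by-step:
get @ H1 ⇒ 0
get @ H1 ⇒ 0
H0 returns -3
H1 returns (-3, 0)
= (-3, 0)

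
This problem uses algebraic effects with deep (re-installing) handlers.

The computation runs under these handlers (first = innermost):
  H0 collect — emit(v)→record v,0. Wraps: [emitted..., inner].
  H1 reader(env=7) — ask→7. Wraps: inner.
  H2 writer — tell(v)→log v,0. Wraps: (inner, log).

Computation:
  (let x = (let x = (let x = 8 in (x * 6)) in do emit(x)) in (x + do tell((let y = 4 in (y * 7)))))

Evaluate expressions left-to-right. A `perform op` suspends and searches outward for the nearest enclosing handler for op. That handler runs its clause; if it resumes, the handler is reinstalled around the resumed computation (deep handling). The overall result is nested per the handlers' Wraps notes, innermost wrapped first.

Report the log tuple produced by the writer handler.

Working:
emit(48) @ H0 ⇒ out+=48
tell(28) @ H2 ⇒ log+=28
H0 returns [48, 0]
H1 returns [48, 0]
H2 returns ([48, 0], (28))
= ([48, 0], (28))

Answer: (28)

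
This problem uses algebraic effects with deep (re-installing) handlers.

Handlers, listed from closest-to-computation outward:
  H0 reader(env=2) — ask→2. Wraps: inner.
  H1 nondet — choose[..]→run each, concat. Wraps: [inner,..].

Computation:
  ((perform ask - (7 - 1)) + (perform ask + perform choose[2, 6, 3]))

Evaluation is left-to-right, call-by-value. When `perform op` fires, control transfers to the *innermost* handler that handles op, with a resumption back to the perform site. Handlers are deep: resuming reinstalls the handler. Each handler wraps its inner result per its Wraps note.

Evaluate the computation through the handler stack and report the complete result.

Evaluation trace:
ask @ H0 ⇒ 2
ask @ H0 ⇒ 2
choose[2, 6, 3] @ H1
  branch[0] choose=2:
    H0 returns 0
    H1 returns [0]
  branch[1] choose=6:
    H0 returns 4
    H1 returns [4]
  branch[2] choose=3:
    H0 returns 1
    H1 returns [1]
= [0, 4, 1]

Answer: [0, 4, 1]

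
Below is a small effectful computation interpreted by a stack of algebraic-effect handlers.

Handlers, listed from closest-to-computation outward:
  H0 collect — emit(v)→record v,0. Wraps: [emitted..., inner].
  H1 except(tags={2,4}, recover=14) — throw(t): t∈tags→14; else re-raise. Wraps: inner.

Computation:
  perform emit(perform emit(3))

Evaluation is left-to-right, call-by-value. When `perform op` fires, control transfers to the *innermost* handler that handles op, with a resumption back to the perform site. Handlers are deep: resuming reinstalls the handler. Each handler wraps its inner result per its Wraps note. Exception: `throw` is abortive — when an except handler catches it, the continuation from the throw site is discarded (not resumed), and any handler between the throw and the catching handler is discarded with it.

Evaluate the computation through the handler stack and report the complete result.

Answer: [3, 0, 0]

Working:
emit(3) @ H0 ⇒ out+=3
emit(0) @ H0 ⇒ out+=0
H0 returns [3, 0, 0]
H1 returns [3, 0, 0]
= [3, 0, 0]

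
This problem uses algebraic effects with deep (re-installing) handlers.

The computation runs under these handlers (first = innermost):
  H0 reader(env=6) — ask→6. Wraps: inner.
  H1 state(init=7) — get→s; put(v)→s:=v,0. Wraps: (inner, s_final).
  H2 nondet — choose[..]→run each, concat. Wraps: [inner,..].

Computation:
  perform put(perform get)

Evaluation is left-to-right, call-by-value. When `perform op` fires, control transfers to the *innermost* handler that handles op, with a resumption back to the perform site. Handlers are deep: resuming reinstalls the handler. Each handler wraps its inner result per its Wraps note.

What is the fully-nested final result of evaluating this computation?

Step-by-step:
get @ H1 ⇒ 7
put(7) @ H1 ⇒ s:=7
H0 returns 0
H1 returns (0, 7)
H2 returns [(0, 7)]
= [(0, 7)]

Answer: [(0, 7)]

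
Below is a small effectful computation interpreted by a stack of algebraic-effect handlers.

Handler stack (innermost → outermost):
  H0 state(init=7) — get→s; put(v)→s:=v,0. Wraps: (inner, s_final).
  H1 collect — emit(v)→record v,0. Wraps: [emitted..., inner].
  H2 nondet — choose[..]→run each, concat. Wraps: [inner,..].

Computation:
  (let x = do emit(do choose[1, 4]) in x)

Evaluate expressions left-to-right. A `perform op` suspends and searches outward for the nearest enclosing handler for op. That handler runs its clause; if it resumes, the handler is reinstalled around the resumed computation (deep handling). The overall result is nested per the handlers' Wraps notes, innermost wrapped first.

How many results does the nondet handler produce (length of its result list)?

Step-by-step:
choose[1, 4] @ H2
  branch[0] choose=1:
    emit(1) @ H1 ⇒ out+=1
    H0 returns (0, 7)
    H1 returns [1, (0, 7)]
    H2 returns [[1, (0, 7)]]
  branch[1] choose=4:
    emit(4) @ H1 ⇒ out+=4
    H0 returns (0, 7)
    H1 returns [4, (0, 7)]
    H2 returns [[4, (0, 7)]]
= [[1, (0, 7)], [4, (0, 7)]]

Answer: 2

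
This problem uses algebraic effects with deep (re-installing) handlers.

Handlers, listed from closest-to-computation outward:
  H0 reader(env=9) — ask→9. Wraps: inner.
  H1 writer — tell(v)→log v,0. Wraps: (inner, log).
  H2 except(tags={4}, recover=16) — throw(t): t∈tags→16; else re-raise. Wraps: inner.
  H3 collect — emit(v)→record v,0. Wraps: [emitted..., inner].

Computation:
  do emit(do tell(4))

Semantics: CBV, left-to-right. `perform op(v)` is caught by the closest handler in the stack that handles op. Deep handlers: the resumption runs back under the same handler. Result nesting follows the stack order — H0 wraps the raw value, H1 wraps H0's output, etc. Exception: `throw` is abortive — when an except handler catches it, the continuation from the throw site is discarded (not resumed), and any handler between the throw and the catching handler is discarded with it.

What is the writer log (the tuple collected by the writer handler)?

Answer: (4)

Step-by-step:
tell(4) @ H1 ⇒ log+=4
emit(0) @ H3 ⇒ out+=0
H0 returns 0
H1 returns (0, (4))
H2 returns (0, (4))
H3 returns [0, (0, (4))]
= [0, (0, (4))]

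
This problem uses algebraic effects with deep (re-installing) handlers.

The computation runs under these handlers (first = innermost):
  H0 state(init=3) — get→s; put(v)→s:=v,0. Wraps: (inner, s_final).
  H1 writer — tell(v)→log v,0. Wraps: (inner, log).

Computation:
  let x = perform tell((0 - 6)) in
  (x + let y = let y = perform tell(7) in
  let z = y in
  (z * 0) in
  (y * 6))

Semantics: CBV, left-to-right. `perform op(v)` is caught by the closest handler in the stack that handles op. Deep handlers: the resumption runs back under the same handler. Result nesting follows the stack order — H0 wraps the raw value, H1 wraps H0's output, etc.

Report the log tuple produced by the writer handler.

Answer: (-6, 7)

Step-by-step:
tell(-6) @ H1 ⇒ log+=-6
tell(7) @ H1 ⇒ log+=7
H0 returns (0, 3)
H1 returns ((0, 3), (-6, 7))
= ((0, 3), (-6, 7))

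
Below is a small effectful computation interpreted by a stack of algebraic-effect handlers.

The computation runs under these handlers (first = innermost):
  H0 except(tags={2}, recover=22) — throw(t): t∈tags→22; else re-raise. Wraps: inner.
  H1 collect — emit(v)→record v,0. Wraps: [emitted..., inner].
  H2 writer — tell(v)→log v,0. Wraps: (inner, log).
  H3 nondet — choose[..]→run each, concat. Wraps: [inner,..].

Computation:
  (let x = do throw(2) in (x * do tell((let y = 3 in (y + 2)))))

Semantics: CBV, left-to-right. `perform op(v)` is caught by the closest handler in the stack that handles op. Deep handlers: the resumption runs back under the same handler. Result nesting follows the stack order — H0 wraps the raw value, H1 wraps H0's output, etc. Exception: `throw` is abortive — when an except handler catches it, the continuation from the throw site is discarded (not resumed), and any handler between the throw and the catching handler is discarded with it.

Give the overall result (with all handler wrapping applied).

Answer: [([22], ())]

Evaluation trace:
throw(2) @ H0 caught ⇒ 22
H1 returns [22]
H2 returns ([22], ())
H3 returns [([22], ())]
= [([22], ())]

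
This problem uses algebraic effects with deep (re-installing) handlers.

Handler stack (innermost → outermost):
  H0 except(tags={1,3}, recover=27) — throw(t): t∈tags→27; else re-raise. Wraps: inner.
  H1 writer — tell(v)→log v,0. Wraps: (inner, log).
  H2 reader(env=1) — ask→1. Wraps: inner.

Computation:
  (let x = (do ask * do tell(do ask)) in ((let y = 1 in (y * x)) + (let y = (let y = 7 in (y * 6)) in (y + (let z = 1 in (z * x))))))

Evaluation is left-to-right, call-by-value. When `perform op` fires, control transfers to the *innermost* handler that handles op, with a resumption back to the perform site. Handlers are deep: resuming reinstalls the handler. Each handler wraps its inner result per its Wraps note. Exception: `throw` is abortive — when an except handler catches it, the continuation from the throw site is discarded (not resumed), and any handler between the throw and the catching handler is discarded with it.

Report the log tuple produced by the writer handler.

Step-by-step:
ask @ H2 ⇒ 1
ask @ H2 ⇒ 1
tell(1) @ H1 ⇒ log+=1
H0 returns 42
H1 returns (42, (1))
H2 returns (42, (1))
= (42, (1))

Answer: (1)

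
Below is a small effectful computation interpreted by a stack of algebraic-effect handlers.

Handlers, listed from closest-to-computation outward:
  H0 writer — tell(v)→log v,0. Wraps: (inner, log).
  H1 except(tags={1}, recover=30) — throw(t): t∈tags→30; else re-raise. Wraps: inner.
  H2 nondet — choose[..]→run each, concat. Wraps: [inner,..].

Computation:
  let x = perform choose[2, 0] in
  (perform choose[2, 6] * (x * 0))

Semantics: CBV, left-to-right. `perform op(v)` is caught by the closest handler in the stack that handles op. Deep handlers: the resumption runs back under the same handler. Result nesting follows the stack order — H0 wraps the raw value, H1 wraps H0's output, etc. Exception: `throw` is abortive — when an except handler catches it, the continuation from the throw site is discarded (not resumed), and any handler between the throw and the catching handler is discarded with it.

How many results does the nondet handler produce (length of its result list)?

Step-by-step:
choose[2, 0] @ H2
  branch[0] choose=2:
    choose[2, 6] @ H2
      branch[0] choose=2:
        H0 returns (0, ())
        H1 returns (0, ())
        H2 returns [(0, ())]
      branch[1] choose=6:
        H0 returns (0, ())
        H1 returns (0, ())
        H2 returns [(0, ())]
  branch[1] choose=0:
    choose[2, 6] @ H2
      branch[0] choose=2:
        H0 returns (0, ())
        H1 returns (0, ())
        H2 returns [(0, ())]
      branch[1] choose=6:
        H0 returns (0, ())
        H1 returns (0, ())
        H2 returns [(0, ())]
= [(0, ()), (0, ()), (0, ()), (0, ())]

Answer: 4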